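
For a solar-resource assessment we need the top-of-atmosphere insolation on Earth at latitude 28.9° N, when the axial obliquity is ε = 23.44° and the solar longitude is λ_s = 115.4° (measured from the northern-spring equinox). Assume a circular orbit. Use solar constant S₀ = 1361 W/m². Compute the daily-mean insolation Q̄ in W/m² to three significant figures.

Q̄ ≈ 480 W/m²

Solar declination: sin δ = sin ε · sin λ_s = sin 23.44° × sin 115.4° = 0.35934, so δ = +21.059°.
cos H₀ = −tan(+28.9°) tan(+21.059°) = -0.2126, H₀ = 1.7850 rad.
Bracket: H₀ sin φ sin δ + cos φ cos δ sin H₀ = 1.7850×0.48328×0.35934 + 0.87546×0.93321×0.97715 = 0.309986 + 0.798320 = 1.108306.
Q̄ = (S₀/π) × [bracket] = (1361/π) × 1.108306 = 480.1 W/m².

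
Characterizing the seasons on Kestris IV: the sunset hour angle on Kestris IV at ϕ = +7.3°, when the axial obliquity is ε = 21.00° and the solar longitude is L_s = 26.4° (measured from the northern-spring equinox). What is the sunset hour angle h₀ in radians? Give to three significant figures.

h₀ = 1.59 rad

Solar declination: sin δ = sin ε · sin L_s = sin 21.00° × sin 26.4° = 0.15934, so δ = +9.169°.
cos h₀ = −tan ϕ · tan δ = −tan(+7.3°) × tan(+9.169°) = -0.0207, so h₀ = 1.5915 rad = 91.18°.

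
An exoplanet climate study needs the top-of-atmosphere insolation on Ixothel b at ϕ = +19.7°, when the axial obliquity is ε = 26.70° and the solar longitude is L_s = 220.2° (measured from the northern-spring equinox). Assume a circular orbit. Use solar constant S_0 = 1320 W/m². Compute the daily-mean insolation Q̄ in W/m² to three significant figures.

Q̄ ≈ 316 W/m²

Solar declination: sin δ = sin ε · sin L_s = sin 26.70° × sin 220.2° = -0.29002, so δ = -16.859°.
cos h₀ = −tan(+19.7°) tan(-16.859°) = 0.1085, h₀ = 1.4621 rad.
Bracket: h₀ sin ϕ sin δ + cos ϕ cos δ sin h₀ = 1.4621×0.33710×-0.29002 + 0.94147×0.95702×0.99410 = -0.142943 + 0.895690 = 0.752747.
Q̄ = (S_0/π) × [bracket] = (1320/π) × 0.752747 = 316.3 W/m².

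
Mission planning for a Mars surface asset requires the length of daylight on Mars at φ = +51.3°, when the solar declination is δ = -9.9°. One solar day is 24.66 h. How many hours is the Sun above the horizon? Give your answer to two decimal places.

cos H₀ = −tan φ · tan δ = −tan(+51.3°) × tan(-9.900°) = 0.2178, so H₀ = 1.3512 rad = 77.42°.
Daylight = 2H₀/(2π) × 24.66 h = (1.3512/π) × 24.66 = 10.61 h.

10.61 h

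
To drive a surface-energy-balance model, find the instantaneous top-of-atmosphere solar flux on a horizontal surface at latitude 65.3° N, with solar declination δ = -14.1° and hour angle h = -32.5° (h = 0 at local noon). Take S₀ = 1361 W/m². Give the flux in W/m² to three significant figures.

164 W/m²

cos θ_z = sin φ sin δ + cos φ cos δ cos h = -0.221326 + 0.341808 = 0.120482.
Flux = S₀ · cos θ_z = 1361 × 0.120482 = 164.0 W/m².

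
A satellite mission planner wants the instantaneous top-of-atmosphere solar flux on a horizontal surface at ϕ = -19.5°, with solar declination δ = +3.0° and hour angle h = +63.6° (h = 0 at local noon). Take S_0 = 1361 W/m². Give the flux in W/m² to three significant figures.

546 W/m²

cos θ_z = sin ϕ sin δ + cos ϕ cos δ cos h = -0.017470 + 0.418557 = 0.401087.
Flux = S_0 · cos θ_z = 1361 × 0.401087 = 545.9 W/m².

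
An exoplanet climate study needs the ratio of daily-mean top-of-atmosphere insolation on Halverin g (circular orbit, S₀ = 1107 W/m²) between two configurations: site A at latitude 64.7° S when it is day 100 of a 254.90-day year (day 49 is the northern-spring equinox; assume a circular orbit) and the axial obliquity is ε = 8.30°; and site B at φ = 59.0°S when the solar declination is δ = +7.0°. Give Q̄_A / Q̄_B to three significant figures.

— Configuration A (φ=-64.7°):
Solar longitude: λ_s = 360° × (100 − 49)/254.90 = 72.028°.
sin δ = sin 8.30° × sin 72.028° = 0.13731, so δ = +7.892°.
cos H₀ = −tan(-64.7°) tan(+7.892°) = 0.2933, H₀ = 1.2732 rad.
Bracket: H₀ sin φ sin δ + cos φ cos δ sin H₀ = 1.2732×-0.90408×0.13731 + 0.42736×0.99053×0.95603 = -0.158054 + 0.404700 = 0.246646.
Q̄ = (S₀/π) × [bracket] = (1107/π) × 0.246646 = 86.910 W/m².
— Configuration B (φ=-59.0°):
cos H₀ = −tan(-59.0°) tan(+7.000°) = 0.2043, H₀ = 1.3650 rad.
Bracket: H₀ sin φ sin δ + cos φ cos δ sin H₀ = 1.3650×-0.85717×0.12187 + 0.51504×0.99255×0.97890 = -0.142592 + 0.500417 = 0.357825.
Q̄ = (S₀/π) × [bracket] = (1107/π) × 0.357825 = 126.09 W/m².
Ratio Q̄_A / Q̄_B = 86.910 / 126.09 = 0.6893.

Q̄_A / Q̄_B ≈ 0.689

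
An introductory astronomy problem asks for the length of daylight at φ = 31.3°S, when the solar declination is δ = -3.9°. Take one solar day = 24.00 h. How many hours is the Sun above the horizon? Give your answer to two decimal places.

12.32 h

cos H₀ = −tan φ · tan δ = −tan(-31.3°) × tan(-3.900°) = -0.0414, so H₀ = 1.6123 rad = 92.38°.
Daylight = 2H₀/(2π) × 24.00 h = (1.6123/π) × 24.00 = 12.32 h.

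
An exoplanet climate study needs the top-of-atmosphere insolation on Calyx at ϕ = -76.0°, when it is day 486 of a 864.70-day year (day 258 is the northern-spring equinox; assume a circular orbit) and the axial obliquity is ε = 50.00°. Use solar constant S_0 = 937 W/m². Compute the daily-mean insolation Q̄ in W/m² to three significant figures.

Solar longitude: L_s = 360° × (486 − 258)/864.70 = 94.923°.
sin δ = sin 50.00° × sin 94.923° = 0.76322, so δ = +49.749°.
cos h₀ = −tan(-76.0°) tan(+49.749°) = 4.7375 ≥ 1 ⇒ polar night, h₀ = 0 and Q̄ = 0.

Q̄ ≈ 0.00 W/m²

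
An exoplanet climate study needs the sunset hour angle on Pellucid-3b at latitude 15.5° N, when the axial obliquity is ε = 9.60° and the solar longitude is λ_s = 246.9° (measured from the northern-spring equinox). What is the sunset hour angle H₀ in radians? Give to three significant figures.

H₀ = 1.53 rad

Solar declination: sin δ = sin ε · sin λ_s = sin 9.60° × sin 246.9° = -0.15340, so δ = -8.824°.
cos H₀ = −tan φ · tan δ = −tan(+15.5°) × tan(-8.824°) = 0.0431, so H₀ = 1.5277 rad = 87.53°.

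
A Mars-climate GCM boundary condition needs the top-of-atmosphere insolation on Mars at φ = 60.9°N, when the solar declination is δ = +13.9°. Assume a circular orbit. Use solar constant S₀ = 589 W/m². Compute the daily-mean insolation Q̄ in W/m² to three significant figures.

cos H₀ = −tan(+60.9°) tan(+13.900°) = -0.4446, H₀ = 2.0316 rad.
Bracket: H₀ sin φ sin δ + cos φ cos δ sin H₀ = 2.0316×0.87377×0.24023 + 0.48634×0.97072×0.89572 = 0.426445 + 0.422869 = 0.849314.
Q̄ = (S₀/π) × [bracket] = (589/π) × 0.849314 = 159.2 W/m².

Q̄ ≈ 159 W/m²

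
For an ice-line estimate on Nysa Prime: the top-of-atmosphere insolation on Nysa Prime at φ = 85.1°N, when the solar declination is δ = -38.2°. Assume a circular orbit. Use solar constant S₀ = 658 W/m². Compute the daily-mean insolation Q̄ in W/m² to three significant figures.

Q̄ ≈ 0.00 W/m²

cos H₀ = −tan(+85.1°) tan(-38.200°) = 9.1791 ≥ 1 ⇒ polar night, H₀ = 0 and Q̄ = 0.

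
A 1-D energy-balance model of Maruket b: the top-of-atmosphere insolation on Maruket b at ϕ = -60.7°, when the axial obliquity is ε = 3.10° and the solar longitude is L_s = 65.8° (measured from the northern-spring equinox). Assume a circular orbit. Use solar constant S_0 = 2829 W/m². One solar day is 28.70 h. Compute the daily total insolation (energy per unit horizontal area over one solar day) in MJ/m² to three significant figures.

39.4 MJ/m²

Solar declination: sin δ = sin ε · sin L_s = sin 3.10° × sin 65.8° = 0.04933, so δ = +2.827°.
cos h₀ = −tan(-60.7°) tan(+2.827°) = 0.0880, h₀ = 1.4827 rad.
Bracket: h₀ sin ϕ sin δ + cos ϕ cos δ sin h₀ = 1.4827×-0.87207×0.04933 + 0.48938×0.99878×0.99612 = -0.063785 + 0.486886 = 0.423101.
Q̄ = (S_0/π) × [bracket] = (2829/π) × 0.423101 = 381.00 W/m².
Daily total = Q̄ × 28.70 h × 3600 s/h = 381.00 × 28.70 × 3600 / 10⁶ = 39.36 MJ/m².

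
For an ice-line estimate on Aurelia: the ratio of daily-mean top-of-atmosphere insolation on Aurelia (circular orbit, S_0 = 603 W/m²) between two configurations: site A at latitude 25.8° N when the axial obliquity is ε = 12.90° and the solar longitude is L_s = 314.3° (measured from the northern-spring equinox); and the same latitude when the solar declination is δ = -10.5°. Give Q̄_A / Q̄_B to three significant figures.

— Configuration A (ϕ=+25.8°):
Solar declination: sin δ = sin ε · sin L_s = sin 12.90° × sin 314.3° = -0.15978, so δ = -9.194°.
cos h₀ = −tan(+25.8°) tan(-9.194°) = 0.0782, h₀ = 1.4925 rad.
Bracket: h₀ sin ϕ sin δ + cos ϕ cos δ sin h₀ = 1.4925×0.43523×-0.15978 + 0.90032×0.98715×0.99693 = -0.103790 + 0.886022 = 0.782232.
Q̄ = (S_0/π) × [bracket] = (603/π) × 0.782232 = 150.14 W/m².
— Configuration B (ϕ=+25.8°):
cos h₀ = −tan(+25.8°) tan(-10.500°) = 0.0896, h₀ = 1.4811 rad.
Bracket: h₀ sin ϕ sin δ + cos ϕ cos δ sin h₀ = 1.4811×0.43523×-0.18224 + 0.90032×0.98325×0.99598 = -0.117475 + 0.881681 = 0.764206.
Q̄ = (S_0/π) × [bracket] = (603/π) × 0.764206 = 146.68 W/m².
Ratio Q̄_A / Q̄_B = 150.14 / 146.68 = 1.024.

Q̄_A / Q̄_B ≈ 1.02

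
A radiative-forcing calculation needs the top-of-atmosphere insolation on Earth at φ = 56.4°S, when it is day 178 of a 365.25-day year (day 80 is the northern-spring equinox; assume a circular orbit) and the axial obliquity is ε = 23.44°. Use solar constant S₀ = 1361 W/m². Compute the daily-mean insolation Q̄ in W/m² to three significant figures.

Q̄ ≈ 44.3 W/m²

Solar longitude: λ_s = 360° × (178 − 80)/365.25 = 96.591°.
sin δ = sin 23.44° × sin 96.591° = 0.39516, so δ = +23.276°.
cos H₀ = −tan(-56.4°) tan(+23.276°) = 0.6475, H₀ = 0.8666 rad.
Bracket: H₀ sin φ sin δ + cos φ cos δ sin H₀ = 0.8666×-0.83292×0.39516 + 0.55339×0.91861×0.76210 = -0.285230 + 0.387413 = 0.102183.
Q̄ = (S₀/π) × [bracket] = (1361/π) × 0.102183 = 44.27 W/m².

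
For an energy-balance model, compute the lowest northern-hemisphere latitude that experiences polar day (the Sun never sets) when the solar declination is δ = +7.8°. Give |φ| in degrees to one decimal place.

Polar day requires cos H₀ = −tan φ tan δ ≤ −1, i.e. tan φ tan δ ≥ 1.
The boundary is |tan φ| · |tan δ| = 1, so |φ| = 90° − |δ| = 90° − 7.8° = 82.2° in the northern hemisphere.

|φ| = 82.2°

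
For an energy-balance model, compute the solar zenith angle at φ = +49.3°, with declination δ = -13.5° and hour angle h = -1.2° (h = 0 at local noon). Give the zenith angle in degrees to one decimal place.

cos θ_z = sin φ sin δ + cos φ cos δ cos h = -0.176983 + 0.633942 = 0.456959.
θ_z = arccos(0.456959) = 62.8°.

θ_z = 62.8°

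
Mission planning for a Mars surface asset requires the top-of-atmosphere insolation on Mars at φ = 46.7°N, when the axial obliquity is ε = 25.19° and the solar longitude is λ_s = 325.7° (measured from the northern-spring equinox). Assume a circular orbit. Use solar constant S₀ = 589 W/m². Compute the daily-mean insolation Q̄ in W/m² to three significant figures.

Solar declination: sin δ = sin ε · sin λ_s = sin 25.19° × sin 325.7° = -0.23985, so δ = -13.878°.
cos H₀ = −tan(+46.7°) tan(-13.878°) = 0.2622, H₀ = 1.3055 rad.
Bracket: H₀ sin φ sin δ + cos φ cos δ sin H₀ = 1.3055×0.72777×-0.23985 + 0.68582×0.97081×0.96502 = -0.227882 + 0.642511 = 0.414629.
Q̄ = (S₀/π) × [bracket] = (589/π) × 0.414629 = 77.74 W/m².

Q̄ ≈ 77.7 W/m²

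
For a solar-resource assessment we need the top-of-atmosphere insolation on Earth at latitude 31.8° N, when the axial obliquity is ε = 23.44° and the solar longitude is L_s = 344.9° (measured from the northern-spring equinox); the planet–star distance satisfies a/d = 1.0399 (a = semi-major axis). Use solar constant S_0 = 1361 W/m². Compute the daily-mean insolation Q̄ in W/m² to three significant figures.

Q̄ ≈ 357 W/m²

Solar declination: sin δ = sin ε · sin L_s = sin 23.44° × sin 344.9° = -0.10363, so δ = -5.948°.
cos h₀ = −tan(+31.8°) tan(-5.948°) = 0.0646, h₀ = 1.5062 rad.
Bracket: h₀ sin ϕ sin δ + cos ϕ cos δ sin h₀ = 1.5062×0.52696×-0.10363 + 0.84989×0.99462×0.99791 = -0.082252 + 0.843551 = 0.761299.
Inverse-square distance factor (a/d)² = 1.0399² = 1.081392.
Q̄ = (S_0/π) × 1.081392 × [bracket] = (1361/π) × 1.081392 × 0.761299 = 356.7 W/m².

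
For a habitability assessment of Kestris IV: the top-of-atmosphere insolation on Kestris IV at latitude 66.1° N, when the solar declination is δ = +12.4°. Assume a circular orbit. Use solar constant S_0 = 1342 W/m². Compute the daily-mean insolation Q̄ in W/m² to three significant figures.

Q̄ ≈ 322 W/m²

cos h₀ = −tan(+66.1°) tan(+12.400°) = -0.4962, h₀ = 2.0900 rad.
Bracket: h₀ sin ϕ sin δ + cos ϕ cos δ sin h₀ = 2.0900×0.91425×0.21474 + 0.40514×0.97667×0.86824 = 0.410321 + 0.343552 = 0.753873.
Q̄ = (S_0/π) × [bracket] = (1342/π) × 0.753873 = 322.0 W/m².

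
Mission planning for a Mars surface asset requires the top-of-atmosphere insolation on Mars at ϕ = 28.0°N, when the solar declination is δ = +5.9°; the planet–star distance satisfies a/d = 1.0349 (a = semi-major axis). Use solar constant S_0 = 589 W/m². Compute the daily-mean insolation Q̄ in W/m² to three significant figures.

cos h₀ = −tan(+28.0°) tan(+5.900°) = -0.0549, h₀ = 1.6258 rad.
Bracket: h₀ sin ϕ sin δ + cos ϕ cos δ sin h₀ = 1.6258×0.46947×0.10279 + 0.88295×0.99470×0.99849 = 0.078456 + 0.876944 = 0.955400.
Inverse-square distance factor (a/d)² = 1.0349² = 1.071018.
Q̄ = (S_0/π) × 1.071018 × [bracket] = (589/π) × 1.071018 × 0.955400 = 191.8 W/m².

Q̄ ≈ 192 W/m²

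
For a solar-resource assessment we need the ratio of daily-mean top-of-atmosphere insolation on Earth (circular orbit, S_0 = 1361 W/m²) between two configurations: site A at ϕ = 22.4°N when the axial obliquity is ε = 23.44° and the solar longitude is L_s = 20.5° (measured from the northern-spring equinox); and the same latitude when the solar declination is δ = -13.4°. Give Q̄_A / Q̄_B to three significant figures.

— Configuration A (ϕ=+22.4°):
Solar declination: sin δ = sin ε · sin L_s = sin 23.44° × sin 20.5° = 0.13931, so δ = +8.008°.
cos h₀ = −tan(+22.4°) tan(+8.008°) = -0.0580, h₀ = 1.6288 rad.
Bracket: h₀ sin ϕ sin δ + cos ϕ cos δ sin h₀ = 1.6288×0.38107×0.13931 + 0.92455×0.99025×0.99832 = 0.086468 + 0.913998 = 1.000466.
Q̄ = (S_0/π) × [bracket] = (1361/π) × 1.000466 = 433.42 W/m².
— Configuration B (ϕ=+22.4°):
cos h₀ = −tan(+22.4°) tan(-13.400°) = 0.0982, h₀ = 1.4724 rad.
Bracket: h₀ sin ϕ sin δ + cos ϕ cos δ sin h₀ = 1.4724×0.38107×-0.23175 + 0.92455×0.97278×0.99517 = -0.130032 + 0.895040 = 0.765008.
Q̄ = (S_0/π) × [bracket] = (1361/π) × 0.765008 = 331.42 W/m².
Ratio Q̄_A / Q̄_B = 433.42 / 331.42 = 1.308.

Q̄_A / Q̄_B ≈ 1.31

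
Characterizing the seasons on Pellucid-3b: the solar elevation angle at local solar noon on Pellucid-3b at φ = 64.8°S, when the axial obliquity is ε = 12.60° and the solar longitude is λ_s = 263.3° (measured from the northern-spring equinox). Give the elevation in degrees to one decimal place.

37.7°

Solar declination: sin δ = sin ε · sin λ_s = sin 12.60° × sin 263.3° = -0.21665, so δ = -12.513°.
At local noon the hour angle is zero, so the zenith angle equals |φ − δ| = |-64.8° − (-12.513°)| = 52.287°.
Elevation = 90° − 52.287° = 37.7°.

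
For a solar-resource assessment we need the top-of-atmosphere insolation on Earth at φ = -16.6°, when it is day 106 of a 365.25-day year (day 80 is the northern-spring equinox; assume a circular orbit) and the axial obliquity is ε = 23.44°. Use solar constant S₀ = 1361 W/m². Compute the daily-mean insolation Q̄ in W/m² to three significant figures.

Solar longitude: λ_s = 360° × (106 − 80)/365.25 = 25.626°.
sin δ = sin 23.44° × sin 25.626° = 0.17204, so δ = +9.907°.
cos H₀ = −tan(-16.6°) tan(+9.907°) = 0.0521, H₀ = 1.5187 rad.
Bracket: H₀ sin φ sin δ + cos φ cos δ sin H₀ = 1.5187×-0.28569×0.17204 + 0.95832×0.98509×0.99864 = -0.074644 + 0.942748 = 0.868104.
Q̄ = (S₀/π) × [bracket] = (1361/π) × 0.868104 = 376.1 W/m².

Q̄ ≈ 376 W/m²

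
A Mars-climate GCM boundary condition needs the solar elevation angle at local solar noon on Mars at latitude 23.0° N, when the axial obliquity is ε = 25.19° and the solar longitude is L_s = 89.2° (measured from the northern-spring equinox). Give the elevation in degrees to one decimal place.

87.8°

Solar declination: sin δ = sin ε · sin L_s = sin 25.19° × sin 89.2° = 0.42558, so δ = +25.187°.
At local noon the hour angle is zero, so the zenith angle equals |ϕ − δ| = |+23.0° − (+25.187°)| = 2.187°.
Elevation = 90° − 2.187° = 87.8°.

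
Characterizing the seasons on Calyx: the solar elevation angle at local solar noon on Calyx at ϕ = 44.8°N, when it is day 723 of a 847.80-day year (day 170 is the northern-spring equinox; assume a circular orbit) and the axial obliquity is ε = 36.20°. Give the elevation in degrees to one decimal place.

Solar longitude: L_s = 360° × (723 − 170)/847.80 = 234.820°.
sin δ = sin 36.20° × sin 234.820° = -0.48273, so δ = -28.864°.
At local noon the hour angle is zero, so the zenith angle equals |ϕ − δ| = |+44.8° − (-28.864°)| = 73.664°.
Elevation = 90° − 73.664° = 16.3°.

16.3°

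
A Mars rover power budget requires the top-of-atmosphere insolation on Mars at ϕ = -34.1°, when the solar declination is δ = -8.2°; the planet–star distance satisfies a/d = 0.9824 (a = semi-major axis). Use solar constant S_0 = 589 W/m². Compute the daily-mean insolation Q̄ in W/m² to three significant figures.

cos h₀ = −tan(-34.1°) tan(-8.200°) = -0.0976, h₀ = 1.6685 rad.
Bracket: h₀ sin ϕ sin δ + cos ϕ cos δ sin h₀ = 1.6685×-0.56064×-0.14263 + 0.82806×0.98978×0.99523 = 0.133420 + 0.815688 = 0.949108.
Inverse-square distance factor (a/d)² = 0.9824² = 0.965110.
Q̄ = (S_0/π) × 0.965110 × [bracket] = (589/π) × 0.965110 × 0.949108 = 171.7 W/m².

Q̄ ≈ 172 W/m²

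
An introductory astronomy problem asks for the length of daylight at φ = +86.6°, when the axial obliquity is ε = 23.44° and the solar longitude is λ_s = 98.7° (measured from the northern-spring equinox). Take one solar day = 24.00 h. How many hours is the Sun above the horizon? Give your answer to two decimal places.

Solar declination: sin δ = sin ε · sin λ_s = sin 23.44° × sin 98.7° = 0.39321, so δ = +23.154°.
Sunrise equation: cos H₀ = −tan φ · tan δ = -7.1983 ≤ −1, so the Sun never sets (polar day) and H₀ = π.
Daylight = 2H₀/(2π) × 24.00 h = (3.1416/π) × 24.00 = 24.00 h.

24.00 h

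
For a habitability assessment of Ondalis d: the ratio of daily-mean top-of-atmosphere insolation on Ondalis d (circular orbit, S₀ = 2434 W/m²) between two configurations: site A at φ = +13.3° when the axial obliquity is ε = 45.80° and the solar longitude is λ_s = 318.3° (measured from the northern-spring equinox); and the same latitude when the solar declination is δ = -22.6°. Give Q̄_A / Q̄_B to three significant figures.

Q̄_A / Q̄_B ≈ 0.903

— Configuration A (φ=+13.3°):
Solar declination: sin δ = sin ε · sin λ_s = sin 45.80° × sin 318.3° = -0.47691, so δ = -28.484°.
cos H₀ = −tan(+13.3°) tan(-28.484°) = 0.1283, H₀ = 1.4422 rad.
Bracket: H₀ sin φ sin δ + cos φ cos δ sin H₀ = 1.4422×0.23005×-0.47691 + 0.97318×0.87895×0.99174 = -0.158228 + 0.848311 = 0.690083.
Q̄ = (S₀/π) × [bracket] = (2434/π) × 0.690083 = 534.65 W/m².
— Configuration B (φ=+13.3°):
cos H₀ = −tan(+13.3°) tan(-22.600°) = 0.0984, H₀ = 1.4722 rad.
Bracket: H₀ sin φ sin δ + cos φ cos δ sin H₀ = 1.4722×0.23005×-0.38430 + 0.97318×0.92321×0.99515 = -0.130155 + 0.894092 = 0.763937.
Q̄ = (S₀/π) × [bracket] = (2434/π) × 0.763937 = 591.87 W/m².
Ratio Q̄_A / Q̄_B = 534.65 / 591.87 = 0.9033.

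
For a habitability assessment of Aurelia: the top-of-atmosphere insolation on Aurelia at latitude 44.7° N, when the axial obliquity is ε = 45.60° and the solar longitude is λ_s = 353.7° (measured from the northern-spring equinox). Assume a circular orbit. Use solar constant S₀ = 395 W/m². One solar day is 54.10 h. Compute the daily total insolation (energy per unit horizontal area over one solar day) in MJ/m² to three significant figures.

15.3 MJ/m²

Solar declination: sin δ = sin ε · sin λ_s = sin 45.60° × sin 353.7° = -0.07840, so δ = -4.497°.
cos H₀ = −tan(+44.7°) tan(-4.497°) = 0.0778, H₀ = 1.4929 rad.
Bracket: H₀ sin φ sin δ + cos φ cos δ sin H₀ = 1.4929×0.70339×-0.07840 + 0.71080×0.99692×0.99697 = -0.082327 + 0.706464 = 0.624137.
Q̄ = (S₀/π) × [bracket] = (395/π) × 0.624137 = 78.474 W/m².
Daily total = Q̄ × 54.10 h × 3600 s/h = 78.474 × 54.10 × 3600 / 10⁶ = 15.28 MJ/m².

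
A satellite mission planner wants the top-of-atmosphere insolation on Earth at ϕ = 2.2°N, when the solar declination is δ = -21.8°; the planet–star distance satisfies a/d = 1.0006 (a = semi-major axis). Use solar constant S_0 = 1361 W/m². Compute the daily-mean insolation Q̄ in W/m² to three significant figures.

Q̄ ≈ 393 W/m²

cos h₀ = −tan(+2.2°) tan(-21.800°) = 0.0154, h₀ = 1.5554 rad.
Bracket: h₀ sin ϕ sin δ + cos ϕ cos δ sin h₀ = 1.5554×0.03839×-0.37137 + 0.99926×0.92849×0.99988 = -0.022175 + 0.927692 = 0.905517.
Inverse-square distance factor (a/d)² = 1.0006² = 1.001200.
Q̄ = (S_0/π) × 1.001200 × [bracket] = (1361/π) × 1.001200 × 0.905517 = 392.8 W/m².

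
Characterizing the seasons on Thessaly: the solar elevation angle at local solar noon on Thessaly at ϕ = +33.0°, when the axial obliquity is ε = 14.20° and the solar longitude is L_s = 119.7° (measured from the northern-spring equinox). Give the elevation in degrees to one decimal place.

69.3°

Solar declination: sin δ = sin ε · sin L_s = sin 14.20° × sin 119.7° = 0.21308, so δ = +12.303°.
At local noon the hour angle is zero, so the zenith angle equals |ϕ − δ| = |+33.0° − (+12.303°)| = 20.697°.
Elevation = 90° − 20.697° = 69.3°.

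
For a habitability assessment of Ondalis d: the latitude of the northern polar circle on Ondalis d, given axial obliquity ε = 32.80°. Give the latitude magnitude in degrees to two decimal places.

The polar circle is the lowest latitude that experiences at least one full rotation of continuous daylight at the northern-summer solstice; it lies at |φ| = 90° − ε = 90° − 32.80° = 57.20°.

57.20°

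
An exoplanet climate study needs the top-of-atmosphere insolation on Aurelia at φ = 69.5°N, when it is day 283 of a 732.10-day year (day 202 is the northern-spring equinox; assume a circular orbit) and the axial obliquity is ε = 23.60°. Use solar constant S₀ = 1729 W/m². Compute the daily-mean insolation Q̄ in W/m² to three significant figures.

Solar longitude: λ_s = 360° × (283 − 202)/732.10 = 39.831°.
sin δ = sin 23.60° × sin 39.831° = 0.25643, so δ = +14.858°.
cos H₀ = −tan(+69.5°) tan(+14.858°) = -0.7096, H₀ = 2.3597 rad.
Bracket: H₀ sin φ sin δ + cos φ cos δ sin H₀ = 2.3597×0.93667×0.25643 + 0.35021×0.96656×0.70462 = 0.566777 + 0.238513 = 0.805290.
Q̄ = (S₀/π) × [bracket] = (1729/π) × 0.805290 = 443.2 W/m².

Q̄ ≈ 443 W/m²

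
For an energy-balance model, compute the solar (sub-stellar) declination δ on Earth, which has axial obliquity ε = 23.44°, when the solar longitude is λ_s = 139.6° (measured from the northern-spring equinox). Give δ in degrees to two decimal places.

sin δ = sin ε · sin λ_s = sin 23.44° × sin 139.6° = 0.257815.
δ = arcsin(0.257815) = +14.94°.

δ = +14.94°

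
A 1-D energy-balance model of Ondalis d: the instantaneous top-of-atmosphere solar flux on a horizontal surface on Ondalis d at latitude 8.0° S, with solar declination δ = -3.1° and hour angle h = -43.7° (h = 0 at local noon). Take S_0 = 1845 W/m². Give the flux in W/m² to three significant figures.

1.33e+03 W/m²

cos θ_z = sin ϕ sin δ + cos ϕ cos δ cos h = 0.007526 + 0.714884 = 0.722410.
Flux = S_0 · cos θ_z = 1845 × 0.722410 = 1333 W/m².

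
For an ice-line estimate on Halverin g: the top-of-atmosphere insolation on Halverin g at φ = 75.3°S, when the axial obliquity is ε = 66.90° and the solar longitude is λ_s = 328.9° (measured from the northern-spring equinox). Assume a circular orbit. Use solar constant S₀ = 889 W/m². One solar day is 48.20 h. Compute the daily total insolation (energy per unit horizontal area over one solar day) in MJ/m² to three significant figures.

70.9 MJ/m²

Solar declination: sin δ = sin ε · sin λ_s = sin 66.90° × sin 328.9° = -0.47512, so δ = -28.367°.
cos H₀ = −tan(-75.3°) tan(-28.367°) = -2.0582 ≤ −1 ⇒ polar day, H₀ = π.
Bracket: H₀ sin φ sin δ + cos φ cos δ sin H₀ = 3.1416×-0.96727×-0.47512 + 0.25376×0.87992×0.00000 = 1.443783 + 0.000000 = 1.443783.
Q̄ = (S₀/π) × [bracket] = (889/π) × 1.443783 = 408.56 W/m².
Daily total = Q̄ × 48.20 h × 3600 s/h = 408.56 × 48.20 × 3600 / 10⁶ = 70.89 MJ/m².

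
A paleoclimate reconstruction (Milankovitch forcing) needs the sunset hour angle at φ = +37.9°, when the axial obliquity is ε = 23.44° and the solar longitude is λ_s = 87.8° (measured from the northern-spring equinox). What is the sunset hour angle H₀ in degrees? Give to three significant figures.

H₀ = 110°

Solar declination: sin δ = sin ε · sin λ_s = sin 23.44° × sin 87.8° = 0.39750, so δ = +23.422°.
cos H₀ = −tan φ · tan δ = −tan(+37.9°) × tan(+23.422°) = -0.3372, so H₀ = 1.9148 rad = 109.71°.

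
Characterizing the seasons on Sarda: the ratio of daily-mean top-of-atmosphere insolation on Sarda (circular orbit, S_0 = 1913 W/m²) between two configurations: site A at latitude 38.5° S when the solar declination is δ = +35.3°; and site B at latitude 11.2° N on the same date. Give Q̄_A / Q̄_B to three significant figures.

— Configuration A (ϕ=-38.5°):
cos h₀ = −tan(-38.5°) tan(+35.300°) = 0.5632, h₀ = 0.9725 rad.
Bracket: h₀ sin ϕ sin δ + cos ϕ cos δ sin h₀ = 0.9725×-0.62251×0.57786 + 0.78261×0.81614×0.82632 = -0.349831 + 0.527787 = 0.177956.
Q̄ = (S_0/π) × [bracket] = (1913/π) × 0.177956 = 108.36 W/m².
— Configuration B (ϕ=+11.2°):
cos h₀ = −tan(+11.2°) tan(+35.300°) = -0.1402, h₀ = 1.7115 rad.
Bracket: h₀ sin ϕ sin δ + cos ϕ cos δ sin h₀ = 1.7115×0.19423×0.57786 + 0.98096×0.81614×0.99012 = 0.192095 + 0.792691 = 0.984786.
Q̄ = (S_0/π) × [bracket] = (1913/π) × 0.984786 = 599.66 W/m².
Ratio Q̄_A / Q̄_B = 108.36 / 599.66 = 0.1807.

Q̄_A / Q̄_B ≈ 0.181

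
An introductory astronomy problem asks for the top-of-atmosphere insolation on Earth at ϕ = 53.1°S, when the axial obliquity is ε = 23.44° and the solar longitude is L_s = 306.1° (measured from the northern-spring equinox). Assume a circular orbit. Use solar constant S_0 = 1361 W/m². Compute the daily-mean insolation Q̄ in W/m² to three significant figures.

Solar declination: sin δ = sin ε · sin L_s = sin 23.44° × sin 306.1° = -0.32141, so δ = -18.748°.
cos h₀ = −tan(-53.1°) tan(-18.748°) = -0.4521, h₀ = 2.0399 rad.
Bracket: h₀ sin ϕ sin δ + cos ϕ cos δ sin h₀ = 2.0399×-0.79968×-0.32141 + 0.60042×0.94694×0.89199 = 0.524306 + 0.507151 = 1.031457.
Q̄ = (S_0/π) × [bracket] = (1361/π) × 1.031457 = 446.8 W/m².

Q̄ ≈ 447 W/m²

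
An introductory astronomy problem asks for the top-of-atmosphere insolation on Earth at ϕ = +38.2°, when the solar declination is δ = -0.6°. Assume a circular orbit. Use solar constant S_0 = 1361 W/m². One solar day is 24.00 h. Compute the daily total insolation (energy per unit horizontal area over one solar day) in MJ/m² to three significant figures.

29.0 MJ/m²

cos h₀ = −tan(+38.2°) tan(-0.600°) = 0.0082, h₀ = 1.5626 rad.
Bracket: h₀ sin ϕ sin δ + cos ϕ cos δ sin h₀ = 1.5626×0.61841×-0.01047 + 0.78586×0.99995×0.99997 = -0.010117 + 0.785797 = 0.775680.
Q̄ = (S_0/π) × [bracket] = (1361/π) × 0.775680 = 336.04 W/m².
Daily total = Q̄ × 24.00 h × 3600 s/h = 336.04 × 24.00 × 3600 / 10⁶ = 29.03 MJ/m².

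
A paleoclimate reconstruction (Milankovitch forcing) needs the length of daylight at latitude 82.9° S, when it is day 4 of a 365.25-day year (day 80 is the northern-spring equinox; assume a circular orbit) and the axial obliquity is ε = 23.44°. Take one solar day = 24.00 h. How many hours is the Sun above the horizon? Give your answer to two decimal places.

Solar longitude: λ_s = 360° × (4 − 80)/365.25 = -74.908°, i.e. -74.908° + 360° = 285.092°.
sin δ = sin 23.44° × sin 285.092° = -0.38407, so δ = -22.586°.
Sunrise equation: cos H₀ = −tan φ · tan δ = -3.3396 ≤ −1, so the Sun never sets (polar day) and H₀ = π.
Daylight = 2H₀/(2π) × 24.00 h = (3.1416/π) × 24.00 = 24.00 h.

24.00 h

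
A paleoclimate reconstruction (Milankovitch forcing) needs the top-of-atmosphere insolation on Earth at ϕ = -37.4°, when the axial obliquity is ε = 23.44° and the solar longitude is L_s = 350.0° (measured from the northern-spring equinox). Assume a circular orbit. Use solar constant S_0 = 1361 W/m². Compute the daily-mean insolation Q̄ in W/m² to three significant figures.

Solar declination: sin δ = sin ε · sin L_s = sin 23.44° × sin 350.0° = -0.06908, so δ = -3.961°.
cos h₀ = −tan(-37.4°) tan(-3.961°) = -0.0529, h₀ = 1.6238 rad.
Bracket: h₀ sin ϕ sin δ + cos ϕ cos δ sin h₀ = 1.6238×-0.60738×-0.06908 + 0.79441×0.99761×0.99860 = 0.068131 + 0.791402 = 0.859533.
Q̄ = (S_0/π) × [bracket] = (1361/π) × 0.859533 = 372.4 W/m².

Q̄ ≈ 372 W/m²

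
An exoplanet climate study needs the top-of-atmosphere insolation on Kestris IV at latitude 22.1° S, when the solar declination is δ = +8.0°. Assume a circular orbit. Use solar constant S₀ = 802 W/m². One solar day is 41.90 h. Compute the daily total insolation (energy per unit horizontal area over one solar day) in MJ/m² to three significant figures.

32.2 MJ/m²

cos H₀ = −tan(-22.1°) tan(+8.000°) = 0.0571, H₀ = 1.5137 rad.
Bracket: H₀ sin φ sin δ + cos φ cos δ sin H₀ = 1.5137×-0.37622×0.13917 + 0.92653×0.99027×0.99837 = -0.079255 + 0.916019 = 0.836764.
Q̄ = (S₀/π) × [bracket] = (802/π) × 0.836764 = 213.61 W/m².
Daily total = Q̄ × 41.90 h × 3600 s/h = 213.61 × 41.90 × 3600 / 10⁶ = 32.22 MJ/m².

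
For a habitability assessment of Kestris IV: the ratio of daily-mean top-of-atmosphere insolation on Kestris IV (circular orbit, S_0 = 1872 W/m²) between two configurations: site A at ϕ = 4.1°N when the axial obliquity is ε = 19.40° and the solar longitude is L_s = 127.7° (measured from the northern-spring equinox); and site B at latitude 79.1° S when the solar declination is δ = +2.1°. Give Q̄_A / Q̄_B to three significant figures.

Q̄_A / Q̄_B ≈ 7.30

— Configuration A (ϕ=+4.1°):
Solar declination: sin δ = sin ε · sin L_s = sin 19.40° × sin 127.7° = 0.26281, so δ = +15.237°.
cos h₀ = −tan(+4.1°) tan(+15.237°) = -0.0195, h₀ = 1.5903 rad.
Bracket: h₀ sin ϕ sin δ + cos ϕ cos δ sin h₀ = 1.5903×0.07150×0.26281 + 0.99744×0.96485×0.99981 = 0.029883 + 0.962197 = 0.992080.
Q̄ = (S_0/π) × [bracket] = (1872/π) × 0.992080 = 591.16 W/m².
— Configuration B (ϕ=-79.1°):
cos h₀ = −tan(-79.1°) tan(+2.100°) = 0.1904, h₀ = 1.3792 rad.
Bracket: h₀ sin ϕ sin δ + cos ϕ cos δ sin h₀ = 1.3792×-0.98196×0.03664 + 0.18910×0.99933×0.98170 = -0.049622 + 0.185515 = 0.135893.
Q̄ = (S_0/π) × [bracket] = (1872/π) × 0.135893 = 80.975 W/m².
Ratio Q̄_A / Q̄_B = 591.16 / 80.975 = 7.301.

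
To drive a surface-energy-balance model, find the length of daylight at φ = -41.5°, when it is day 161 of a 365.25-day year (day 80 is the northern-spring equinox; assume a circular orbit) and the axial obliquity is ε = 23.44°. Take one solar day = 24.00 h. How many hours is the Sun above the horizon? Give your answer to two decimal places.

Solar longitude: λ_s = 360° × (161 − 80)/365.25 = 79.836°.
sin δ = sin 23.44° × sin 79.836° = 0.39155, so δ = +23.051°.
cos H₀ = −tan φ · tan δ = −tan(-41.5°) × tan(+23.051°) = 0.3765, so H₀ = 1.1848 rad = 67.88°.
Daylight = 2H₀/(2π) × 24.00 h = (1.1848/π) × 24.00 = 9.05 h.

9.05 h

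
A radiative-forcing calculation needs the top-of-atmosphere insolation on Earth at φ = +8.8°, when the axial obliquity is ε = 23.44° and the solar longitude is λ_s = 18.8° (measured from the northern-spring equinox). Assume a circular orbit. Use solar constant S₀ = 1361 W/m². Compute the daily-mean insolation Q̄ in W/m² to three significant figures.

Solar declination: sin δ = sin ε · sin λ_s = sin 23.44° × sin 18.8° = 0.12819, so δ = +7.365°.
cos H₀ = −tan(+8.8°) tan(+7.365°) = -0.0200, H₀ = 1.5908 rad.
Bracket: H₀ sin φ sin δ + cos φ cos δ sin H₀ = 1.5908×0.15299×0.12819 + 0.98823×0.99175×0.99980 = 0.031198 + 0.979881 = 1.011079.
Q̄ = (S₀/π) × [bracket] = (1361/π) × 1.011079 = 438.0 W/m².

Q̄ ≈ 438 W/m²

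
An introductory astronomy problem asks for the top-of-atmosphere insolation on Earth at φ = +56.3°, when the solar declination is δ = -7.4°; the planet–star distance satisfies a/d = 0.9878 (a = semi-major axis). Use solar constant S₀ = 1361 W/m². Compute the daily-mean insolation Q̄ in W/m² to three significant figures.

Q̄ ≈ 166 W/m²

cos H₀ = −tan(+56.3°) tan(-7.400°) = 0.1947, H₀ = 1.3748 rad.
Bracket: H₀ sin φ sin δ + cos φ cos δ sin H₀ = 1.3748×0.83195×-0.12880 + 0.55484×0.99167×0.98085 = -0.147317 + 0.539682 = 0.392365.
Inverse-square distance factor (a/d)² = 0.9878² = 0.975749.
Q̄ = (S₀/π) × 0.975749 × [bracket] = (1361/π) × 0.975749 × 0.392365 = 165.9 W/m².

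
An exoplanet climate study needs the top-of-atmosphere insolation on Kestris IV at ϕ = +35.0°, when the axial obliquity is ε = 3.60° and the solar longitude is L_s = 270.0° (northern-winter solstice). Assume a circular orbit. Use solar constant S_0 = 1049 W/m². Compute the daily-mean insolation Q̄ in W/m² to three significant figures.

Solar declination: sin δ = sin ε · sin L_s = sin 3.60° × sin 270.0° = -0.06279, so δ = -3.600°.
cos h₀ = −tan(+35.0°) tan(-3.600°) = 0.0441, h₀ = 1.5267 rad.
Bracket: h₀ sin ϕ sin δ + cos ϕ cos δ sin h₀ = 1.5267×0.57358×-0.06279 + 0.81915×0.99803×0.99903 = -0.054984 + 0.816743 = 0.761759.
Q̄ = (S_0/π) × [bracket] = (1049/π) × 0.761759 = 254.4 W/m².

Q̄ ≈ 254 W/m²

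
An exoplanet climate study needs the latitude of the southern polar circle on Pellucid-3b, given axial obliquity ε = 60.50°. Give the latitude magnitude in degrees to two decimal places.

29.50°

The polar circle is the lowest latitude that experiences at least one full rotation of continuous darkness at the northern-summer solstice; it lies at |φ| = 90° − ε = 90° − 60.50° = 29.50°.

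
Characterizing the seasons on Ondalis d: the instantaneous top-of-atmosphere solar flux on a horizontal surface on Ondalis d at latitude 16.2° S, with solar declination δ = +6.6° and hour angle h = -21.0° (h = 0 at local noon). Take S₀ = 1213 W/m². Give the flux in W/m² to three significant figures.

1.04e+03 W/m²

cos θ_z = sin φ sin δ + cos φ cos δ cos h = -0.032066 + 0.890570 = 0.858504.
Flux = S₀ · cos θ_z = 1213 × 0.858504 = 1041 W/m².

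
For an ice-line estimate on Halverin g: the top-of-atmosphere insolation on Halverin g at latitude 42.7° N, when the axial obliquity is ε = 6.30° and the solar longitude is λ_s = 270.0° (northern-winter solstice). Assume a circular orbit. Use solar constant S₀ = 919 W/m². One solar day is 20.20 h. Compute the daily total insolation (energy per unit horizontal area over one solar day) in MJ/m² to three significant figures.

13.1 MJ/m²

Solar declination: sin δ = sin ε · sin λ_s = sin 6.30° × sin 270.0° = -0.10973, so δ = -6.300°.
cos H₀ = −tan(+42.7°) tan(-6.300°) = 0.1019, H₀ = 1.4687 rad.
Bracket: H₀ sin φ sin δ + cos φ cos δ sin H₀ = 1.4687×0.67816×-0.10973 + 0.73491×0.99396×0.99480 = -0.109293 + 0.726673 = 0.617380.
Q̄ = (S₀/π) × [bracket] = (919/π) × 0.617380 = 180.60 W/m².
Daily total = Q̄ × 20.20 h × 3600 s/h = 180.60 × 20.20 × 3600 / 10⁶ = 13.13 MJ/m².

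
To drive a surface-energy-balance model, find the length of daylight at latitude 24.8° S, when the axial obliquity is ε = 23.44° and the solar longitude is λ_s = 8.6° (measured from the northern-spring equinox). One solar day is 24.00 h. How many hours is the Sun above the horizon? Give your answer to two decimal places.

11.79 h

Solar declination: sin δ = sin ε · sin λ_s = sin 23.44° × sin 8.6° = 0.05948, so δ = +3.410°.
cos H₀ = −tan φ · tan δ = −tan(-24.8°) × tan(+3.410°) = 0.0275, so H₀ = 1.5433 rad = 88.42°.
Daylight = 2H₀/(2π) × 24.00 h = (1.5433/π) × 24.00 = 11.79 h.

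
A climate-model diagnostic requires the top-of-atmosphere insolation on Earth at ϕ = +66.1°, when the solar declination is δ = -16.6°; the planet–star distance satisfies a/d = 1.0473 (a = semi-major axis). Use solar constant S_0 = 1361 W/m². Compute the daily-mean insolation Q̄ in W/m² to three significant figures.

cos h₀ = −tan(+66.1°) tan(-16.600°) = 0.6727, h₀ = 0.8329 rad.
Bracket: h₀ sin ϕ sin δ + cos ϕ cos δ sin h₀ = 0.8329×0.91425×-0.28569 + 0.40514×0.95832×0.73989 = -0.217547 + 0.287265 = 0.069718.
Inverse-square distance factor (a/d)² = 1.0473² = 1.096837.
Q̄ = (S_0/π) × 1.096837 × [bracket] = (1361/π) × 1.096837 × 0.069718 = 33.13 W/m².

Q̄ ≈ 33.1 W/m²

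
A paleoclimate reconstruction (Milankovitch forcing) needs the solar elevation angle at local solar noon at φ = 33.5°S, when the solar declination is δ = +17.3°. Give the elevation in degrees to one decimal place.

At local noon the hour angle is zero, so the zenith angle equals |φ − δ| = |-33.5° − (+17.300°)| = 50.800°.
Elevation = 90° − 50.800° = 39.2°.

39.2°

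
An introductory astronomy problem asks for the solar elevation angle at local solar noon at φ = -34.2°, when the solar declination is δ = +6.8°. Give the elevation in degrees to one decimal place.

At local noon the hour angle is zero, so the zenith angle equals |φ − δ| = |-34.2° − (+6.800°)| = 41.000°.
Elevation = 90° − 41.000° = 49.0°.

49.0°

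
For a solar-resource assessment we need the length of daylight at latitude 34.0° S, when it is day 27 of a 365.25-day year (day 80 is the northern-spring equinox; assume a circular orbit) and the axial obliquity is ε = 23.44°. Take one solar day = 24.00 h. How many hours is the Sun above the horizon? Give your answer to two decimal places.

Solar longitude: L_s = 360° × (27 − 80)/365.25 = -52.238°, i.e. -52.238° + 360° = 307.762°.
sin δ = sin 23.44° × sin 307.762° = -0.31448, so δ = -18.329°.
cos h₀ = −tan ϕ · tan δ = −tan(-34.0°) × tan(-18.329°) = -0.2235, so h₀ = 1.7962 rad = 102.91°.
Daylight = 2h₀/(2π) × 24.00 h = (1.7962/π) × 24.00 = 13.72 h.

13.72 h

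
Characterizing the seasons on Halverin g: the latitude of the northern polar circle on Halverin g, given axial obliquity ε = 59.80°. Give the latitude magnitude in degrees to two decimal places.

The polar circle is the lowest latitude that experiences at least one full rotation of continuous daylight at the northern-summer solstice; it lies at |ϕ| = 90° − ε = 90° − 59.80° = 30.20°.

30.20°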